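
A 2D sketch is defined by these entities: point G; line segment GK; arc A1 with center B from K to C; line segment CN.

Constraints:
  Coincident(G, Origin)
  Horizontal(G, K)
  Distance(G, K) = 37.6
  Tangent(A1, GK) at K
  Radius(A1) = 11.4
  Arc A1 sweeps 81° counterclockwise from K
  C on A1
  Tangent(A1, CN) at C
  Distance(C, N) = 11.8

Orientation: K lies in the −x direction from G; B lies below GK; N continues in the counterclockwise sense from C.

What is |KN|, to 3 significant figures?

25.0

On A1, K sits at bearing 90° from B; an 81° counterclockwise sweep puts C at bearing 171°, so C = B + 11.4·(cos 171°, sin 171°) = (-48.9, -9.62). The tangent condition forces BC to be normal to CN, so CN runs along (−sin 171°, cos 171°); with |CN| = 11.8, N = (-50.7, -21.3). Then |KN| = |N − K| = 25.0.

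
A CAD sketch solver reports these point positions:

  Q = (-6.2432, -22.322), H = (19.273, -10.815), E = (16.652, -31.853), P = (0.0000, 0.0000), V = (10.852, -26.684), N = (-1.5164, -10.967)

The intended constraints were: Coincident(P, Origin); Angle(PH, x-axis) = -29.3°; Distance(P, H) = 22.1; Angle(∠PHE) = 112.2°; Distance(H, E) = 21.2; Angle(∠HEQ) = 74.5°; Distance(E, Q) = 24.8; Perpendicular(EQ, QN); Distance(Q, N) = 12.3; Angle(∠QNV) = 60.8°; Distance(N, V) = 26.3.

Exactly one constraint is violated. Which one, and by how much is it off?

Distance(N, V) = 26.3 — off by 6.30.

P = (0.00, 0.00) ✓; PH at -29.30° ✓; |PH| = 22.10 ✓; ∠PHE = 112.2° ✓; |HE| = 21.20 ✓; ∠HEQ = 74.50° ✓; |EQ| = 24.80 ✓; ∠(EQ, QN) = 90.00° ✓; |QN| = 12.30 ✓; ∠QNV = 60.80° ✓; |NV| = 20.00 ✗.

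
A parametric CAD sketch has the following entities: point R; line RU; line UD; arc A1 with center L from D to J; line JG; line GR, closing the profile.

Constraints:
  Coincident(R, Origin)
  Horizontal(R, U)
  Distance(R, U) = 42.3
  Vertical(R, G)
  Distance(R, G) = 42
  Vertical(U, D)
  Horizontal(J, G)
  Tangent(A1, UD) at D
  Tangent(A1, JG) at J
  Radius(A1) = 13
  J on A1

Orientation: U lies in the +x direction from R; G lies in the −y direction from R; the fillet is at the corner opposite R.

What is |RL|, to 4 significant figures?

41.22

R and G share the same x with |RG| = 42.0 and G on the −y side, so G = (0.000, -42.00). The virtual corner opposite R is at (42.30, -42.00). Since A1 is tangent to UD there, LD ⟂ UD and the tangent condition forces LJ to be normal to JG, with radius 13.0, so the center L sits 13.0 in from both sides at L = (29.30, -29.00). Then |RL| = |L − R| = 41.22.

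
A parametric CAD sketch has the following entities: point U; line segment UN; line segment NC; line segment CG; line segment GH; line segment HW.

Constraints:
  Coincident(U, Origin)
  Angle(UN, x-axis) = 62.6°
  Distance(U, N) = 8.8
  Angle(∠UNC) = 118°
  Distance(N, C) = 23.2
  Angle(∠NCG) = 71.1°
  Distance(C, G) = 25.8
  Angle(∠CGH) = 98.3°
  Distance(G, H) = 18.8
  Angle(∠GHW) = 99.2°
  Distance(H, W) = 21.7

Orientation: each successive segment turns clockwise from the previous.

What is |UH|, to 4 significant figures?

13.19

∠NCG = 71.1° gives CG at -108.3° from the x-axis; with |CG| = 25.8, G = (19.15, -16.44). ∠CGH = 98.3° gives GH at 170.0° from the x-axis; with |GH| = 18.8, H = (0.6331, -13.17). Then |UH| = |H − U| = 13.19.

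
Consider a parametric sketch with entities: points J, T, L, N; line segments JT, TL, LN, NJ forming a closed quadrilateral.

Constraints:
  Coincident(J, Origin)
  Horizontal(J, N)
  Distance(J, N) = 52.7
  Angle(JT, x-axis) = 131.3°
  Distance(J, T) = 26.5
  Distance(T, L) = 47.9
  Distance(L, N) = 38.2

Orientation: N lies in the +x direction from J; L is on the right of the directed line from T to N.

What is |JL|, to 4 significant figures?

21.59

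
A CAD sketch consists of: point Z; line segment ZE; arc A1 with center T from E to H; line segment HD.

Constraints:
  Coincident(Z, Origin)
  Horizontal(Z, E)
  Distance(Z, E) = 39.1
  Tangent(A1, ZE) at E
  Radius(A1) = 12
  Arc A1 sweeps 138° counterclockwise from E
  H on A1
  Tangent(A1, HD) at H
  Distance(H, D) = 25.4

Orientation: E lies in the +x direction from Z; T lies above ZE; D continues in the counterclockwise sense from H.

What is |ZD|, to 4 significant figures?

47.28

On A1, E sits at bearing -90° from T; a 138° counterclockwise sweep puts H at bearing 48°, so H = T + 12.0·(cos 48°, sin 48°) = (47.13, 20.92). The tangent condition forces TH to be normal to HD, so HD runs along (−sin 48°, cos 48°); with |HD| = 25.4, D = (28.25, 37.91). Then |ZD| = |D − Z| = 47.28.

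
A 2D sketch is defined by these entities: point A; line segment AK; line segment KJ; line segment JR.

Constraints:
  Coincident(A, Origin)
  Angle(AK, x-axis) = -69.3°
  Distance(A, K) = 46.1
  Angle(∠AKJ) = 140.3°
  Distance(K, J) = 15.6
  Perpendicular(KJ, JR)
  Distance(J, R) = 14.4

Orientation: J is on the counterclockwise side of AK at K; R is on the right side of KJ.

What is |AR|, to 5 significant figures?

67.310

A is at the origin; AK runs at -69.3° with length 46.1, so K = 46.1·(cos -69.3°, sin -69.3°) = (16.295, -43.124). ∠AKJ = 140.3°, so KJ runs at -69.3° + (180° − 140.3°) = -29.600° from the x-axis; with |KJ| = 15.6, J = K + 15.6·(cos -29.600°, sin -29.600°) = (29.859, -50.829). KJ is perpendicular to JR; with |JR| = 14.4 on the right of KJ, R = J + 14.4·(-0.49394, -0.86949) = (22.747, -63.350). Then |AR| = |R − A| = 67.310.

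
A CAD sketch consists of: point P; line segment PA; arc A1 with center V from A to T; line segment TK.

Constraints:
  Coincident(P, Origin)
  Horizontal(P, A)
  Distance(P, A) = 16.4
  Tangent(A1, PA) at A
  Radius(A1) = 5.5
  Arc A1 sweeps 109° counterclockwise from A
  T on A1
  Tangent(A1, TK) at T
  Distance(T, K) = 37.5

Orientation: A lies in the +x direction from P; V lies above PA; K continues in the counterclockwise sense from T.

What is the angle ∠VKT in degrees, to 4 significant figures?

8.344°

P is at the origin; P and A share the same y with |PA| = 16.4 and A on the +x side, so A = (16.40, 0.000). Tangency of A1 to PA means the radius VA is perpendicular to PA, so V = A + (0, 5.5) = (16.40, 5.500). On A1, A sits at bearing -90° from V; a 109° counterclockwise sweep puts T at bearing 19°, so T = V + 5.5·(cos 19°, sin 19°) = (21.60, 7.291). The tangent condition forces VT to be normal to TK, so TK runs along (−sin 19°, cos 19°); with |TK| = 37.5, K = (9.392, 42.75). Then cos ∠VKT = KV·KT / (|KV||KT|), giving 8.344°.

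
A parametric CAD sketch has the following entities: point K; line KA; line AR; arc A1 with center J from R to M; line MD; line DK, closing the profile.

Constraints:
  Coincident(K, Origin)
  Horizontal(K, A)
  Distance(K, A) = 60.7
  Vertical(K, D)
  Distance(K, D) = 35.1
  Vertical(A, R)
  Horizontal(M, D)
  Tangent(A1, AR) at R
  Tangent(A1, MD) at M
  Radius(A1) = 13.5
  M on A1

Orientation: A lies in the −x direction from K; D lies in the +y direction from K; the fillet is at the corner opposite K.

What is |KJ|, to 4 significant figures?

51.91

KD is vertical with |KD| = 35.1 and D on the +y side, so D = (0.000, 35.10). The virtual corner opposite K is at (-60.70, 35.10). The tangent condition forces JR to be normal to AR and since A1 is tangent to MD there, JM ⟂ MD, with radius 13.5, so the center J sits 13.5 in from both sides at J = (-47.20, 21.60). Then |KJ| = |J − K| = 51.91.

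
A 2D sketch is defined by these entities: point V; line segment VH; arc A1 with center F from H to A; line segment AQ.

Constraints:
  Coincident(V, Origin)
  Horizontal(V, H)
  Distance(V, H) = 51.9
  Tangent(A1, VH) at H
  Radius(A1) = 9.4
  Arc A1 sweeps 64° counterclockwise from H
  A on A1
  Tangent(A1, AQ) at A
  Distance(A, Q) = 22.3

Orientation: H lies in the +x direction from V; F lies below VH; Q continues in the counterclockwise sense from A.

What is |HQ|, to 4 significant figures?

31.20

V is at the origin; VH is horizontal with |VH| = 51.9 and H on the +x side, so H = (51.90, 0.000). Since A1 is tangent to VH there, FH ⟂ VH, so F = H + (0, -9.4) = (51.90, -9.400). On A1, H sits at bearing 90° from F; a 64° counterclockwise sweep puts A at bearing 154°, so A = F + 9.4·(cos 154°, sin 154°) = (43.45, -5.279). Tangency of A1 to AQ means the radius FA is perpendicular to AQ, so AQ runs along (−sin 154°, cos 154°); with |AQ| = 22.3, Q = (33.68, -25.32). Then |HQ| = |Q − H| = 31.20.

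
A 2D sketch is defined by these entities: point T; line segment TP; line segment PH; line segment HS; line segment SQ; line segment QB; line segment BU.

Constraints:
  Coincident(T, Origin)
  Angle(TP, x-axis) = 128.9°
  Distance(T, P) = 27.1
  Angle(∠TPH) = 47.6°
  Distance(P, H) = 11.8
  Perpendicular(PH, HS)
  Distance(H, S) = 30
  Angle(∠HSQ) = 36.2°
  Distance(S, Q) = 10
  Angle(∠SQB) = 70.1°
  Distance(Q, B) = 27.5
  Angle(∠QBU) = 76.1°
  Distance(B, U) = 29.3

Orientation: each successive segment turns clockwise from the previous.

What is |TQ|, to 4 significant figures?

12.53

T is at the origin; TP runs at 128.9° with length 27.1, so P = (-17.02, 21.09). ∠TPH = 47.6° gives PH at -3.500° from the x-axis; with |PH| = 11.8, H = (-5.240, 20.37). PH is perpendicular to HS, so HS runs at -93.50°; with |HS| = 30.0, S = (-7.071, -9.574). ∠HSQ = 36.2° gives SQ at 122.7° from the x-axis; with |SQ| = 10.0, Q = (-12.47, -1.159). Then |TQ| = |Q − T| = 12.53.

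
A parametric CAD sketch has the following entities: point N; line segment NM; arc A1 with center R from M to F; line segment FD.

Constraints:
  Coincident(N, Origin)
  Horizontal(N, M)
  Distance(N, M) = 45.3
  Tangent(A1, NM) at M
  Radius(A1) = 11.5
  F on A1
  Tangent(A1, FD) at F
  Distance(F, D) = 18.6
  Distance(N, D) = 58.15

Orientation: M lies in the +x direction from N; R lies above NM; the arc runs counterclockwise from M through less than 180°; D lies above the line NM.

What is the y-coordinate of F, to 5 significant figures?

16.429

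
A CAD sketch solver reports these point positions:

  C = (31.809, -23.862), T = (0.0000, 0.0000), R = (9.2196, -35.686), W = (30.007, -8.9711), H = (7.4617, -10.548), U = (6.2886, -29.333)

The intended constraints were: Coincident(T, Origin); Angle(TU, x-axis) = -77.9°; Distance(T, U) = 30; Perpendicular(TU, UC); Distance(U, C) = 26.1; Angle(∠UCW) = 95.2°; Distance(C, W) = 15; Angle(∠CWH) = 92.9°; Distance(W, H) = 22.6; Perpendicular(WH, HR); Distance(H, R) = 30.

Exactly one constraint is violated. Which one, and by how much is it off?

Distance(H, R) = 30 — off by 4.80.

T = (0.00, 0.00) ✓; TU at -77.90° ✓; |TU| = 30.00 ✓; ∠(TU, UC) = 90.00° ✓; |UC| = 26.10 ✓; ∠UCW = 95.20° ✓; |CW| = 15.00 ✓; ∠CWH = 92.90° ✓; |WH| = 22.60 ✓; ∠(WH, HR) = 90.00° ✓; |HR| = 25.20 ✗.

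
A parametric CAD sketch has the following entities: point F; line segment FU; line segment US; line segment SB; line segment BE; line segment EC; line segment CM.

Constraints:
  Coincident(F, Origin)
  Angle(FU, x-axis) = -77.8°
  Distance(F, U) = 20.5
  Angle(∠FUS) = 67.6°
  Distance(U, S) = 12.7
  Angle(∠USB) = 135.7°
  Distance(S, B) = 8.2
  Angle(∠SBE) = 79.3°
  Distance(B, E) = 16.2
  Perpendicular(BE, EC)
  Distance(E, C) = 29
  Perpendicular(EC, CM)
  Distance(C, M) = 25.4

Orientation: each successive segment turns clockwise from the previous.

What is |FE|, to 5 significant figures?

4.6686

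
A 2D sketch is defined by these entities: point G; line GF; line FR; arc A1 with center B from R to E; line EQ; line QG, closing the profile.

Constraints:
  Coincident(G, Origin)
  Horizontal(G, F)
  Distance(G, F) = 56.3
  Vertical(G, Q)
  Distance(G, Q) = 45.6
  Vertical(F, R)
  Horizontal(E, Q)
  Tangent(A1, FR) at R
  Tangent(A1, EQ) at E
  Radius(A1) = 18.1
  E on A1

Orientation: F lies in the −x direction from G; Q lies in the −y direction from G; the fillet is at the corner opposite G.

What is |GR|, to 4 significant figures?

62.66

G is at the origin; G and F share the same y with |GF| = 56.3 and F on the −x side, so F = (-56.30, 0.000). GQ is vertical with |GQ| = 45.6 and Q on the −y side, so Q = (0.000, -45.60). The virtual corner opposite G is at (-56.30, -45.60). The tangent condition forces BR to be normal to FR and the tangent condition forces BE to be normal to EQ, with radius 18.1, so the center B sits 18.1 in from both sides at B = (-38.20, -27.50). That places the tangent points at R = (-56.30, -27.50) on FR and E = (-38.20, -45.60) on EQ. Then |GR| = |R − G| = 62.66.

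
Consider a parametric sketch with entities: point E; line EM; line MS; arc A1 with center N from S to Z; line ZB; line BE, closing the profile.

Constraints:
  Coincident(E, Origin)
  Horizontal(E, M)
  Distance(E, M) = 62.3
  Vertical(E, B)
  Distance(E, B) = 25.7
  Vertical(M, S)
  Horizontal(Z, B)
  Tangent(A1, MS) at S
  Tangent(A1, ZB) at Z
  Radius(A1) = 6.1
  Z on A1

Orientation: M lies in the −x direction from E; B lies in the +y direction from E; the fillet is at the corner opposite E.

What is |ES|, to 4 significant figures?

65.31

The virtual corner opposite E is at (-62.30, 25.70). Tangency of A1 to MS means the radius NS is perpendicular to MS and A1 meets ZB tangentially, so NZ is at right angles to ZB, with radius 6.1, so the center N sits 6.1 in from both sides at N = (-56.20, 19.60). That places the tangent points at S = (-62.30, 19.60) on MS and Z = (-56.20, 25.70) on ZB. Then |ES| = |S − E| = 65.31.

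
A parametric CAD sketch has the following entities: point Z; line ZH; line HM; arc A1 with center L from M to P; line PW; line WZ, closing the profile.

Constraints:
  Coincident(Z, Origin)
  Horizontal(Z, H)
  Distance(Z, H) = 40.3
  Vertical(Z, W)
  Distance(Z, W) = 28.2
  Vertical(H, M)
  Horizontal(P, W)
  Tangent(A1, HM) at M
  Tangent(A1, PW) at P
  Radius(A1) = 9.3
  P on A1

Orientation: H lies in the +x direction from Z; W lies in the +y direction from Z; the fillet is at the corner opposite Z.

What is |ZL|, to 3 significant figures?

36.3

Z is at the origin; Z and H share the same y with |ZH| = 40.3 and H on the +x side, so H = (40.3, 0.00). Z and W share the same x with |ZW| = 28.2 and W on the +y side, so W = (0.00, 28.2). The virtual corner opposite Z is at (40.3, 28.2). The tangent condition forces LM to be normal to HM and since A1 is tangent to PW there, LP ⟂ PW, with radius 9.3, so the center L sits 9.3 in from both sides at L = (31.0, 18.9). Then |ZL| = |L − Z| = 36.3.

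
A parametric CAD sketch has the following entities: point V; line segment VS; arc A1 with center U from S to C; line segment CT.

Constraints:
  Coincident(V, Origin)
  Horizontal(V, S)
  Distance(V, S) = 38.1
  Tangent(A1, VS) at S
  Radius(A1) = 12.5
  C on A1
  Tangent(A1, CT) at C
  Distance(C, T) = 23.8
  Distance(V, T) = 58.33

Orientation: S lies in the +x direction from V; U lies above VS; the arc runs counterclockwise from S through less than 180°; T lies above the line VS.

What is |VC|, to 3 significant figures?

52.6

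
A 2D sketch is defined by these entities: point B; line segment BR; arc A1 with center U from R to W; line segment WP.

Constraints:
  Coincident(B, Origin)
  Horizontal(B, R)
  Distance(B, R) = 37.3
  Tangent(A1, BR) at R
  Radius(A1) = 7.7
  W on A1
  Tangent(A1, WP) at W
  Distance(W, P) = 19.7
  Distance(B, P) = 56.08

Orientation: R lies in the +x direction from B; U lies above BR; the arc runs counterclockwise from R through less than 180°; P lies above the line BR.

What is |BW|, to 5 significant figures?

44.956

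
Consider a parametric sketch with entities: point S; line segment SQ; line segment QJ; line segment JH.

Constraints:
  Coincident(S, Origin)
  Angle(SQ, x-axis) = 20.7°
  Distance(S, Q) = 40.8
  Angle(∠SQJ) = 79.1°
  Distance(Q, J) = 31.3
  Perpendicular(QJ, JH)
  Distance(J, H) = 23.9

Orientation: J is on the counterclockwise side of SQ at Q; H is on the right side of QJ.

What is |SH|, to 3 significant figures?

68.2

S is at the origin; SQ runs at 20.7° with length 40.8, so Q = 40.8·(cos 20.7°, sin 20.7°) = (38.2, 14.4). ∠SQJ = 79.1°, so QJ runs at 20.7° + (180° − 79.1°) = 122° from the x-axis; with |QJ| = 31.3, J = Q + 31.3·(cos 122°, sin 122°) = (21.8, 41.1). QJ is perpendicular to JH; with |JH| = 23.9 on the right of QJ, H = J + 23.9·(0.852, 0.524) = (42.1, 53.6). Then |SH| = |H − S| = 68.2.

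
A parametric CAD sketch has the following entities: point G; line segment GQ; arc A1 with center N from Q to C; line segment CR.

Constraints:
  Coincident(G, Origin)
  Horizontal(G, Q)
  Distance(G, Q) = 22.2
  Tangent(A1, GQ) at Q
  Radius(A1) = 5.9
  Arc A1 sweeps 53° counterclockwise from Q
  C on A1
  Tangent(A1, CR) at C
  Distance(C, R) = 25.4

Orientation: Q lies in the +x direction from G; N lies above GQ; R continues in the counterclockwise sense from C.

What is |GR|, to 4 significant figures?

47.89

On A1, Q sits at bearing -90° from N; a 53° counterclockwise sweep puts C at bearing -37°, so C = N + 5.9·(cos -37°, sin -37°) = (26.91, 2.349). Tangency of A1 to CR means the radius NC is perpendicular to CR, so CR runs along (−sin -37°, cos -37°); with |CR| = 25.4, R = (42.20, 22.63). Then |GR| = |R − G| = 47.89.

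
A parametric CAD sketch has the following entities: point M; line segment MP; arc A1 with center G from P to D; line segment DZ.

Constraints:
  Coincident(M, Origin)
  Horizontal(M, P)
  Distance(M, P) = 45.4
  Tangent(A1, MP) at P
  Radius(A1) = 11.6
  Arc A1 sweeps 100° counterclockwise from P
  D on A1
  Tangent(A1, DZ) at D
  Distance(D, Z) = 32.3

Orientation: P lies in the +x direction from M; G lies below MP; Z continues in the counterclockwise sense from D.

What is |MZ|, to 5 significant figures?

60.252

M is at the origin; M and P share the same y with |MP| = 45.4 and P on the +x side, so P = (45.400, 0.0000). Since A1 is tangent to MP there, GP ⟂ MP, so G = P + (0, -11.6) = (45.400, -11.600). On A1, P sits at bearing 90° from G; a 100° counterclockwise sweep puts D at bearing 190°, so D = G + 11.6·(cos 190°, sin 190°) = (33.976, -13.614). Since A1 is tangent to DZ there, GD ⟂ DZ, so DZ runs along (−sin 190°, cos 190°); with |DZ| = 32.3, Z = (39.585, -45.424). Then |MZ| = |Z − M| = 60.252.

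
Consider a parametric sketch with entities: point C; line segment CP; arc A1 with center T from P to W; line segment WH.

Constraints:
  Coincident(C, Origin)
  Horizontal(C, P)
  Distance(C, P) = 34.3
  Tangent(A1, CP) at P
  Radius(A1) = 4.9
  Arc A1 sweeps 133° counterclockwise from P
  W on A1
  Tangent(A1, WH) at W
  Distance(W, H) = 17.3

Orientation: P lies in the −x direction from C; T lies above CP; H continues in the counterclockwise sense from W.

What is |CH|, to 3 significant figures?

47.4

C is at the origin; CP is horizontal with |CP| = 34.3 and P on the −x side, so P = (-34.3, 0.00). The tangent condition forces TP to be normal to CP, so T = P + (0, 4.9) = (-34.3, 4.90). On A1, P sits at bearing -90° from T; a 133° counterclockwise sweep puts W at bearing 43°, so W = T + 4.9·(cos 43°, sin 43°) = (-30.7, 8.24). Since A1 is tangent to WH there, TW ⟂ WH, so WH runs along (−sin 43°, cos 43°); with |WH| = 17.3, H = (-42.5, 20.9). Then |CH| = |H − C| = 47.4.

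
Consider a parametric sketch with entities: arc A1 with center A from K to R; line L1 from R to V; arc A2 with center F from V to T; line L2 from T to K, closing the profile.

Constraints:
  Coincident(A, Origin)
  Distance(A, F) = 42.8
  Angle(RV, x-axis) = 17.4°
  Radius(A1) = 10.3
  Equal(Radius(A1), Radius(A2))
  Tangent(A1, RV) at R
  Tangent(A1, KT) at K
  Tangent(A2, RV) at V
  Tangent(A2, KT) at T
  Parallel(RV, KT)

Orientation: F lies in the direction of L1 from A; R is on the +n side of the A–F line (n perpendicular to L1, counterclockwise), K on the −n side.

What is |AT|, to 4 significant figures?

44.02

The slot axis is L1's direction at 17.4°, so u = (cos 17.4°, sin 17.4°) = (0.9542, 0.2990) and n = (−sin 17.4°, cos 17.4°) = (-0.2990, 0.9542). A is at the origin and F lies 42.8 along u from A, so F = 42.8·u = (40.84, 12.80). Tangency of A1 to both parallel lines with radius 10.3 puts R and K at A ± 10.3·n: R = (-3.080, 9.829), K = (3.080, -9.829). Equal radii place V and T the same way about F: V = F + 10.3·n = (37.76, 22.63), T = F − 10.3·n = (43.92, 2.970). Then |AT| = |T − A| = 44.02.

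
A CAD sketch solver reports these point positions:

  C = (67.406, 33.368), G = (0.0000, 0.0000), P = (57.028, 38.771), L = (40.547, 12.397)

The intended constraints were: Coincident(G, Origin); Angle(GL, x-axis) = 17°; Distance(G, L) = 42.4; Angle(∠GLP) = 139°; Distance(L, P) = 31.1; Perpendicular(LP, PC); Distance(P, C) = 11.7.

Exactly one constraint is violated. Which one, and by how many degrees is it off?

Perpendicular(LP, PC) — off by 4.50°.

G = (0.00, 0.00) ✓; GL at 17.00° ✓; |GL| = 42.40 ✓; ∠GLP = 139.0° ✓; |LP| = 31.10 ✓; ∠(LP, PC) = 85.50° ✗; |PC| = 11.70 ✓.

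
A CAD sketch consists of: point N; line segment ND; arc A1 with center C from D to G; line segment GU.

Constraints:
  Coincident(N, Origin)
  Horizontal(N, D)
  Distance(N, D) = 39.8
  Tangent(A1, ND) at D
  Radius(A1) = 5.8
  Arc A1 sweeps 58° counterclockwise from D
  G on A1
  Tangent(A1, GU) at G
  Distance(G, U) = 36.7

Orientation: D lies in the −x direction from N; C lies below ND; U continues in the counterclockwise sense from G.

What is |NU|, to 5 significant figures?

72.548

On A1, D sits at bearing 90° from C; a 58° counterclockwise sweep puts G at bearing 148°, so G = C + 5.8·(cos 148°, sin 148°) = (-44.719, -2.7265). The tangent condition forces CG to be normal to GU, so GU runs along (−sin 148°, cos 148°); with |GU| = 36.7, U = (-64.167, -33.850). Then |NU| = |U − N| = 72.548.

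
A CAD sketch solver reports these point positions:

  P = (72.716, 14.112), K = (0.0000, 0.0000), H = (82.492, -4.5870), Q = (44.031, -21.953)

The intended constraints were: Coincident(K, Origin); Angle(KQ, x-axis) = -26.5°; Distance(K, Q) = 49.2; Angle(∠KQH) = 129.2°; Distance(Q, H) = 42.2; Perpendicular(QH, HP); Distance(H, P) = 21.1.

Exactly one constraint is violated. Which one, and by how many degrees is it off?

Perpendicular(QH, HP) — off by 3.30°.

K = (0.00, 0.00) ✓; KQ at -26.50° ✓; |KQ| = 49.20 ✓; ∠KQH = 129.2° ✓; |QH| = 42.20 ✓; ∠(QH, HP) = 93.30° ✗; |HP| = 21.10 ✓.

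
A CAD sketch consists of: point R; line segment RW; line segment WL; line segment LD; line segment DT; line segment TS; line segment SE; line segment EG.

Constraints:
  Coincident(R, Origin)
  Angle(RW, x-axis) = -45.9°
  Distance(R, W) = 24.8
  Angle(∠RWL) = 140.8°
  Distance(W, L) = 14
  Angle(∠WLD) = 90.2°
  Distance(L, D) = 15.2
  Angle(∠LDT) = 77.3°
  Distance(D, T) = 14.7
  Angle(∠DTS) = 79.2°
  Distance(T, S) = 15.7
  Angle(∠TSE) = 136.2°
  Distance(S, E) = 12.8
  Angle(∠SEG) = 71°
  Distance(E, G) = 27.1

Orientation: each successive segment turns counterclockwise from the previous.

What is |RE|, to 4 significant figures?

43.53

R is at the origin; RW runs at -45.9° with length 24.8, so W = (17.26, -17.81). ∠RWL = 140.8° gives WL at -6.700° from the x-axis; with |WL| = 14.0, L = (31.16, -19.44). ∠WLD = 90.2° gives LD at 83.10° from the x-axis; with |LD| = 15.2, D = (32.99, -4.353). ∠LDT = 77.3° gives DT at -174.2° from the x-axis; with |DT| = 14.7, T = (18.36, -5.839). ∠DTS = 79.2° gives TS at -73.40° from the x-axis; with |TS| = 15.7, S = (22.85, -20.88). ∠TSE = 136.2° gives SE at -29.60° from the x-axis; with |SE| = 12.8, E = (33.98, -27.21). Then |RE| = |E − R| = 43.53.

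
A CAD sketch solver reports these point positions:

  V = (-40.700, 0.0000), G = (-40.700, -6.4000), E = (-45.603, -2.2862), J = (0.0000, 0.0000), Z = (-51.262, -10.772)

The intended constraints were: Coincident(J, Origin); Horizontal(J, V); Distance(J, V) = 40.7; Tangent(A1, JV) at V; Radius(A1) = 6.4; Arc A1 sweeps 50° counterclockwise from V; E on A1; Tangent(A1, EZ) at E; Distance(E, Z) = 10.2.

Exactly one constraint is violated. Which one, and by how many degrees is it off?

Tangent(A1, EZ) at E — off by 6.30°.

J = (0.00, 0.00) ✓; J.y = 0.00, V.y = 0.00 ✓; |JV| = 40.70 ✓; ∠(GV, VJ) = 90.00° ✓; |GV| = 6.400 ✓; bearing(G→E) − bearing(G→V) = 50.00° ✓; |GE| = 6.400 ✓; ∠(GE, EZ) = 83.70° ✗; |EZ| = 10.20 ✓.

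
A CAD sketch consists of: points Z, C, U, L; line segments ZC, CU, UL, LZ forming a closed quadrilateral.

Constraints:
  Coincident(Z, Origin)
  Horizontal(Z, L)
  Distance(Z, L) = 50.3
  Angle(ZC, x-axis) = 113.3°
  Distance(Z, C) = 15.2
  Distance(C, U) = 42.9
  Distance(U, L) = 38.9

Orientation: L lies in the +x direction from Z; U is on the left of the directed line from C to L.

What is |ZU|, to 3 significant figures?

46.7

Checks: |CU| = 42.90 ✓; |UL| = 38.90 ✓.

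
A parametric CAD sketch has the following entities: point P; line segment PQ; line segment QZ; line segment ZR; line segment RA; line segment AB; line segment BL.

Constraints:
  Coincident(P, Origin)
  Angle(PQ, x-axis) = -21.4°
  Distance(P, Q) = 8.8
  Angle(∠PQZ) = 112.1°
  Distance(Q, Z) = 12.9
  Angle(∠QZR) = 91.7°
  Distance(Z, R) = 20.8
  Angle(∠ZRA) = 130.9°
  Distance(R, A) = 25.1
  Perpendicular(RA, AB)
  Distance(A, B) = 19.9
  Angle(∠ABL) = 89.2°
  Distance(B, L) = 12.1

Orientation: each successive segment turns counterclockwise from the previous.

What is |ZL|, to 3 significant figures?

26.9

P is at the origin; PQ runs at -21.4° with length 8.8, so Q = (8.19, -3.21). ∠PQZ = 112.1° gives QZ at 46.5° from the x-axis; with |QZ| = 12.9, Z = (17.1, 6.15). ∠QZR = 91.7° gives ZR at 135° from the x-axis; with |ZR| = 20.8, R = (2.42, 20.9). ∠ZRA = 130.9° gives RA at -176° from the x-axis; with |RA| = 25.1, A = (-22.6, 19.2). RA is perpendicular to AB, so AB runs at -86.1°; with |AB| = 19.9, B = (-21.3, -0.656). ∠ABL = 89.2° gives BL at 4.70° from the x-axis; with |BL| = 12.1, L = (-9.21, 0.336). Then |ZL| = |L − Z| = 26.9.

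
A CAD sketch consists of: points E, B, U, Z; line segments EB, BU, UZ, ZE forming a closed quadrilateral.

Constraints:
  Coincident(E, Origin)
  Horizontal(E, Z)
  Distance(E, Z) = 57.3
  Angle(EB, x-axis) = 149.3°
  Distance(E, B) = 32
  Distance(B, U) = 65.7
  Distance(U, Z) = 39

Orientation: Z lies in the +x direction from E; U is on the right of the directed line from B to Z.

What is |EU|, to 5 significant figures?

33.992

Checks: |BU| = 65.70 ✓; |UZ| = 39.00 ✓.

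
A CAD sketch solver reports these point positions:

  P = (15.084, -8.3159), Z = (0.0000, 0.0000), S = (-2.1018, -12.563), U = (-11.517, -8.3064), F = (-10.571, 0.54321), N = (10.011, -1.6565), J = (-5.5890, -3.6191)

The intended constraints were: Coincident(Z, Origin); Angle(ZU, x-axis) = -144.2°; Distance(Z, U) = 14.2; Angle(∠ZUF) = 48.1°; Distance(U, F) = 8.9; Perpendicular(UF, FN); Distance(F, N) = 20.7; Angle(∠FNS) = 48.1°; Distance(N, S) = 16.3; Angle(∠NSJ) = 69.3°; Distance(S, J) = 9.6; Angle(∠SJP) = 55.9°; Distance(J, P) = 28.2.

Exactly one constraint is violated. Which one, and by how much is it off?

Distance(J, P) = 28.2 — off by 7.00.

Z = (0.00, 0.00) ✓; ZU at -144.2° ✓; |ZU| = 14.20 ✓; ∠ZUF = 48.10° ✓; |UF| = 8.900 ✓; ∠(UF, FN) = 90.00° ✓; |FN| = 20.70 ✓; ∠FNS = 48.10° ✓; |NS| = 16.30 ✓; ∠NSJ = 69.30° ✓; |SJ| = 9.600 ✓; ∠SJP = 55.90° ✓; |JP| = 21.20 ✗.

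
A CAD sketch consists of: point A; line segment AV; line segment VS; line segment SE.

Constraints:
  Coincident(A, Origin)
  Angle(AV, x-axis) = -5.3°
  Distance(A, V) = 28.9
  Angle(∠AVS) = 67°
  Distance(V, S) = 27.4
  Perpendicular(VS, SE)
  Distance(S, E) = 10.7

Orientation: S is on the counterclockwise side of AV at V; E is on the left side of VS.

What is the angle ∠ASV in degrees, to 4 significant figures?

58.81°

A is at the origin; AV runs at -5.3° with length 28.9, so V = 28.9·(cos -5.3°, sin -5.3°) = (28.78, -2.670). ∠AVS = 67.0°, so VS runs at -5.3° + (180° − 67.0°) = 107.7° from the x-axis; with |VS| = 27.4, S = V + 27.4·(cos 107.7°, sin 107.7°) = (20.45, 23.43). Then cos ∠ASV = SA·SV / (|SA||SV|), giving 58.81°.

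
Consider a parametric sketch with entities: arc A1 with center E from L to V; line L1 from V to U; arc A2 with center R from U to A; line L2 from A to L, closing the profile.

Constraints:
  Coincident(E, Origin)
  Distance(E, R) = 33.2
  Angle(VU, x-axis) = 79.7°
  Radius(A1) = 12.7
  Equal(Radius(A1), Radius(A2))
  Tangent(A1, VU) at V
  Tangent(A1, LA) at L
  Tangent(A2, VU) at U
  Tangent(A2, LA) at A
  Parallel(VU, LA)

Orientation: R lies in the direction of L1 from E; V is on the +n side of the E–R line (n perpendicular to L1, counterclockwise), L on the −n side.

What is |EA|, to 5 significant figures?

35.546

The slot axis is L1's direction at 79.7°, so u = (cos 79.7°, sin 79.7°) = (0.17880, 0.98389) and n = (−sin 79.7°, cos 79.7°) = (-0.98389, 0.17880). E is at the origin and R lies 33.2 along u from E, so R = 33.2·u = (5.9362, 32.665). Tangency of A1 to both parallel lines with radius 12.7 puts V and L at E ± 12.7·n: V = (-12.495, 2.2708), L = (12.495, -2.2708). Equal radii place U and A the same way about R: U = R + 12.7·n = (-6.5591, 34.936), A = R − 12.7·n = (18.432, 30.394). Then |EA| = |A − E| = 35.546.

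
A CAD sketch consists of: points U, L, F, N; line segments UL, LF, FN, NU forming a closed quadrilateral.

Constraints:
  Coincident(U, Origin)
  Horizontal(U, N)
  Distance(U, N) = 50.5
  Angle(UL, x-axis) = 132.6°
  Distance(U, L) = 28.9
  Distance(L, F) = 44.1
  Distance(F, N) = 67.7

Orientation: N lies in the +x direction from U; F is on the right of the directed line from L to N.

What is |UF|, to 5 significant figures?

26.090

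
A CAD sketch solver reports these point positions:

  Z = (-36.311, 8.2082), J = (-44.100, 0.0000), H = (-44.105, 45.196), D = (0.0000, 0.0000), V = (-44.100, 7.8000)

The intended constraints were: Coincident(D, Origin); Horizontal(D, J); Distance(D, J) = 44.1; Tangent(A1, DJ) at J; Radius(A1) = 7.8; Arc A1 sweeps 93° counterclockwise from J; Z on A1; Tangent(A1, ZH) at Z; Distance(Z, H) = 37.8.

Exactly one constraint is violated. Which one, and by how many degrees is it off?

Tangent(A1, ZH) at Z — off by 8.90°.

D = (0.00, 0.00) ✓; D.y = 0.00, J.y = 0.00 ✓; |DJ| = 44.10 ✓; ∠(VJ, JD) = 90.00° ✓; |VJ| = 7.800 ✓; bearing(V→Z) − bearing(V→J) = 93.00° ✓; |VZ| = 7.800 ✓; ∠(VZ, ZH) = 81.10° ✗; |ZH| = 37.80 ✓.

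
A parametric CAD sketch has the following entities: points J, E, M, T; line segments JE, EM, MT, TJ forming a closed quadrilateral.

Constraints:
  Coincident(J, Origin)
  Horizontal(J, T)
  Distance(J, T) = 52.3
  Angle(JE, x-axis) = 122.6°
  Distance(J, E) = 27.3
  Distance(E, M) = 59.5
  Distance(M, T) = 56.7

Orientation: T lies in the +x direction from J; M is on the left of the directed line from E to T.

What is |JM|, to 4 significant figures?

65.08

J is at the origin; JT is horizontal with |JT| = 52.3 and T in +x, so T = (52.3, 0). JE runs at 122.6° with |JE| = 27.3, so E = (-14.71, 23.00). M is determined by |EM| = 59.5 and |MT| = 56.7 together: it lies at the intersection of circle(E, 59.5) and circle(T, 56.7). With |ET| = 70.85, the foot of the radical line on ET is 37.72 from E and the perpendicular offset is √(59.5² − 37.72²) = 46.02. Taking the left-of-ET solution: M = (35.91, 54.28).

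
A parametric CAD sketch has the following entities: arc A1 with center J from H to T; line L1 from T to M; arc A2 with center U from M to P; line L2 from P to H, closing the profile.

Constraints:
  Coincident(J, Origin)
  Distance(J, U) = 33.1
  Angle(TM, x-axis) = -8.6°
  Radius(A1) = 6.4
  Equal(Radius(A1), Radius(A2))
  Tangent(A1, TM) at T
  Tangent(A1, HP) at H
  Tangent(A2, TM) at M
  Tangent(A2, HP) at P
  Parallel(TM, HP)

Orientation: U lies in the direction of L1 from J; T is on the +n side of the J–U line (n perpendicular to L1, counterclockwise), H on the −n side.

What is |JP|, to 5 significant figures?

33.713

The slot axis is L1's direction at -8.6°, so u = (cos -8.6°, sin -8.6°) = (0.98876, -0.14954) and n = (−sin -8.6°, cos -8.6°) = (0.14954, 0.98876). J is at the origin and U lies 33.1 along u from J, so U = 33.1·u = (32.728, -4.9496). Tangency of A1 to both parallel lines with radius 6.4 puts T and H at J ± 6.4·n: T = (0.95703, 6.3280), H = (-0.95703, -6.3280). Equal radii place M and P the same way about U: M = U + 6.4·n = (33.685, 1.3784), P = U − 6.4·n = (31.771, -11.278). Then |JP| = |P − J| = 33.713.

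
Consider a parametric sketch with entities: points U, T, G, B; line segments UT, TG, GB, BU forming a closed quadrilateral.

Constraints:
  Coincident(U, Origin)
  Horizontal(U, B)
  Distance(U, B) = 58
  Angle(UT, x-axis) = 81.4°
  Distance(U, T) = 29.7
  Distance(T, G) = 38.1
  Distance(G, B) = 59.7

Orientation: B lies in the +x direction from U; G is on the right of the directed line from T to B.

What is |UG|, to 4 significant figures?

8.401

Checks: |TG| = 38.10 ✓; |GB| = 59.70 ✓.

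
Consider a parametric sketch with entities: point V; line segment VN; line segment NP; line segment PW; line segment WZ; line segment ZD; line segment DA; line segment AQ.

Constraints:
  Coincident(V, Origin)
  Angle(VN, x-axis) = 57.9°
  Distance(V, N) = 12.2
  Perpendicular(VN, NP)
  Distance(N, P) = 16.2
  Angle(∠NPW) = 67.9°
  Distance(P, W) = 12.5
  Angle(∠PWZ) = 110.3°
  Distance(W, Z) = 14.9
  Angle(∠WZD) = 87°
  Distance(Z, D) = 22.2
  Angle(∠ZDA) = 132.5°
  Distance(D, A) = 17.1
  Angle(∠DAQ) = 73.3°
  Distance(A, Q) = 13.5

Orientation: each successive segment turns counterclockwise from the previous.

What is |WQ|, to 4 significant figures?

21.13

∠ZDA = 132.5° gives DA at 110.2° from the x-axis; with |DA| = 17.1, A = (7.731, 34.89). ∠DAQ = 73.3° gives AQ at -143.1° from the x-axis; with |AQ| = 13.5, Q = (-3.065, 26.79). Then |WQ| = |Q − W| = 21.13.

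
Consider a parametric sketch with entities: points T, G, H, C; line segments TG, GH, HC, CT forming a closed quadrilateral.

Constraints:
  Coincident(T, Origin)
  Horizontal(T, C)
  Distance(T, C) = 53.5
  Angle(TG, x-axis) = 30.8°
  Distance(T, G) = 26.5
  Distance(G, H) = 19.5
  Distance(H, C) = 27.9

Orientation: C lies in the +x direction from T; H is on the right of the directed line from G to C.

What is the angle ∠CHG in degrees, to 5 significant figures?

88.434°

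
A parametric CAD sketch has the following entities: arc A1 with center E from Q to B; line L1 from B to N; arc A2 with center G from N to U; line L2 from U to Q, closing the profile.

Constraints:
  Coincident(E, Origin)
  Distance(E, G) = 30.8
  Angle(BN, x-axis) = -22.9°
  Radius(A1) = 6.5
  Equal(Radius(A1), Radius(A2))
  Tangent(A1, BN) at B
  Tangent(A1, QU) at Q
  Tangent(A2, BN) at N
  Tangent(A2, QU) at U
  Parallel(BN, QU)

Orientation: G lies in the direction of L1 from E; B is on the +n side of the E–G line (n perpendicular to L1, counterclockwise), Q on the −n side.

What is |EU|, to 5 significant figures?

31.478

Tangency of A1 to both parallel lines with radius 6.5 puts B and Q at E ± 6.5·n: B = (2.5293, 5.9877), Q = (-2.5293, -5.9877). Equal radii place N and U the same way about G: N = G + 6.5·n = (30.902, -5.9973), U = G − 6.5·n = (25.843, -17.973). Then |EU| = |U − E| = 31.478.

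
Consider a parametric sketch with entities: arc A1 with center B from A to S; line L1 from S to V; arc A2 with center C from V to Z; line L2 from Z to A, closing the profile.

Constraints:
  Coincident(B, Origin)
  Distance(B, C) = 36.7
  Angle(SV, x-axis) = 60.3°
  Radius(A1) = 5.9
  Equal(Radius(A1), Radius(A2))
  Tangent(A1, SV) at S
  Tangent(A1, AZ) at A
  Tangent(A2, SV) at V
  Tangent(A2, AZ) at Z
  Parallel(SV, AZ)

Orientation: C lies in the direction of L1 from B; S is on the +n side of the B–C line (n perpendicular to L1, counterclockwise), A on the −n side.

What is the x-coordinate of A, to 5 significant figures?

5.1249

The slot axis is L1's direction at 60.3°, so u = (cos 60.3°, sin 60.3°) = (0.49546, 0.86863) and n = (−sin 60.3°, cos 60.3°) = (-0.86863, 0.49546). B is at the origin and C lies 36.7 along u from B, so C = 36.7·u = (18.183, 31.879). Tangency of A1 to both parallel lines with radius 5.9 puts S and A at B ± 5.9·n: S = (-5.1249, 2.9232), A = (5.1249, -2.9232). So A.x = 5.1249.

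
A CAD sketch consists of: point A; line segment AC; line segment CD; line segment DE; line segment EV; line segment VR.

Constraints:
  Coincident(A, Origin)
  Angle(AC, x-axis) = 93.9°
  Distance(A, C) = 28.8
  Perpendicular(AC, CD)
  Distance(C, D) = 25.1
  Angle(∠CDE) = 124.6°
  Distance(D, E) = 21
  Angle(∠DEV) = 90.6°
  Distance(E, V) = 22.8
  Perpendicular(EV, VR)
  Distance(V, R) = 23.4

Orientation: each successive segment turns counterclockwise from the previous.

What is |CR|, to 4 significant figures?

12.33

∠DEV = 90.6° gives EV at -31.30° from the x-axis; with |EV| = 22.8, V = (-18.24, -2.876). The perpendicularity gives VR at right angles to EV, so VR runs at 58.70°; with |VR| = 23.4, R = (-6.084, 17.12). Then |CR| = |R − C| = 12.33.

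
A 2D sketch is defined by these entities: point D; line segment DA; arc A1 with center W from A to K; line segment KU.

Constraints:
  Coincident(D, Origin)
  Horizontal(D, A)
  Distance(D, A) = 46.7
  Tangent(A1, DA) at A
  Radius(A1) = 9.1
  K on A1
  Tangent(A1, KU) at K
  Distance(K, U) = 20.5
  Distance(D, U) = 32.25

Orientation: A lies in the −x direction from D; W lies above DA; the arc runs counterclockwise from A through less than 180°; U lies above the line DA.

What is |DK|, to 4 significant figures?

39.96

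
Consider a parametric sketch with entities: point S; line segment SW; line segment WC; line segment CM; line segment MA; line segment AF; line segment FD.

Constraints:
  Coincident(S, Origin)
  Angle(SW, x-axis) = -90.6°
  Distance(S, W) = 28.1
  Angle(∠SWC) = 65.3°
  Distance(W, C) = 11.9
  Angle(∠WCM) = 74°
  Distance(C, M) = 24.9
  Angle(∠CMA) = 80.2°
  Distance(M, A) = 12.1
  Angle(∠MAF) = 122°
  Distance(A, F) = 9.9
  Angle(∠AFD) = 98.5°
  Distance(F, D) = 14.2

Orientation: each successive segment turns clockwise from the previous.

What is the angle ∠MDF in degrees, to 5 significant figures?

69.890°

S is at the origin; SW runs at -90.6° with length 28.1, so W = (-0.29426, -28.098). ∠SWC = 65.3° gives WC at 154.70° from the x-axis; with |WC| = 11.9, C = (-11.053, -23.013). ∠WCM = 74.0° gives CM at 48.700° from the x-axis; with |CM| = 24.9, M = (5.3812, -4.3064). ∠CMA = 80.2° gives MA at -51.100° from the x-axis; with |MA| = 12.1, A = (12.980, -13.723). ∠MAF = 122.0° gives AF at -109.10° from the x-axis; with |AF| = 9.9, F = (9.7401, -23.078). ∠AFD = 98.5° gives FD at 169.40° from the x-axis; with |FD| = 14.2, D = (-4.2176, -20.466). Then cos ∠MDF = DM·DF / (|DM||DF|), giving 69.890°.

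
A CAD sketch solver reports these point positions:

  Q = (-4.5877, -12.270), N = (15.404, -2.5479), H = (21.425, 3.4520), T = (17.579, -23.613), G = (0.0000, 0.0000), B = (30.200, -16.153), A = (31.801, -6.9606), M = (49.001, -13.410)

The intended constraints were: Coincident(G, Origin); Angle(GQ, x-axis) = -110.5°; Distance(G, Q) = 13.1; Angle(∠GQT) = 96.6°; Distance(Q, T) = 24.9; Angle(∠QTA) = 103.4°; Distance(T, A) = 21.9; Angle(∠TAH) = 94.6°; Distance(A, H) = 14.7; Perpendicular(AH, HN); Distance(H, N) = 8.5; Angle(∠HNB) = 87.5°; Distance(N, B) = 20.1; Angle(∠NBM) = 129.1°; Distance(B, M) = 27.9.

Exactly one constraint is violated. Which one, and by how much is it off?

Distance(B, M) = 27.9 — off by 8.90.

G = (0.00, 0.00) ✓; GQ at -110.5° ✓; |GQ| = 13.10 ✓; ∠GQT = 96.60° ✓; |QT| = 24.90 ✓; ∠QTA = 103.4° ✓; |TA| = 21.90 ✓; ∠TAH = 94.60° ✓; |AH| = 14.70 ✓; ∠(AH, HN) = 90.00° ✓; |HN| = 8.500 ✓; ∠HNB = 87.50° ✓; |NB| = 20.10 ✓; ∠NBM = 129.1° ✓; |BM| = 19.00 ✗.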